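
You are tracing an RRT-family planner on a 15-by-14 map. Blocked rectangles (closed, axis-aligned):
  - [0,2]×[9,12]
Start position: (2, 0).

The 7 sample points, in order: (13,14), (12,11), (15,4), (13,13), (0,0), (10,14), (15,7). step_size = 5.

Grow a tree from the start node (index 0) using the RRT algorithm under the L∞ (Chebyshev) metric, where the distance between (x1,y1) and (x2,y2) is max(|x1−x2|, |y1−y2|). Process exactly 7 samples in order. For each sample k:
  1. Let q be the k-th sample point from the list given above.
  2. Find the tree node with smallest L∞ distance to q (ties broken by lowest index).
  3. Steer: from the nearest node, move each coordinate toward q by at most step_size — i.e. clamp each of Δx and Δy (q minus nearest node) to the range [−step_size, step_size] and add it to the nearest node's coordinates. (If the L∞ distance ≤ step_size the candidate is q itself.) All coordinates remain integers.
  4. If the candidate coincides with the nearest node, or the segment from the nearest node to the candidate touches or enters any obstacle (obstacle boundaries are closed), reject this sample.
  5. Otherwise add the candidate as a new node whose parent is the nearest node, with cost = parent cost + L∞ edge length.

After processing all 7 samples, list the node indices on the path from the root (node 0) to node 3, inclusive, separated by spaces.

1. q=(13,14) nearest=0 d=14 new=(7,5) → add node 1 parent=0 cost=5
2. q=(12,11) nearest=1 d=6 new=(12,10) → add node 2 parent=1 cost=10
3. q=(15,4) nearest=2 d=6 new=(15,5) → add node 3 parent=2 cost=15
4. q=(13,13) nearest=2 d=3 new=(13,13) → add node 4 parent=2 cost=13
5. q=(0,0) nearest=0 d=2 new=(0,0) → add node 5 parent=0 cost=2
6. q=(10,14) nearest=4 d=3 new=(10,14) → add node 6 parent=4 cost=16
7. q=(15,7) nearest=3 d=2 new=(15,7) → add node 7 parent=3 cost=17

Path: 0 1 2 3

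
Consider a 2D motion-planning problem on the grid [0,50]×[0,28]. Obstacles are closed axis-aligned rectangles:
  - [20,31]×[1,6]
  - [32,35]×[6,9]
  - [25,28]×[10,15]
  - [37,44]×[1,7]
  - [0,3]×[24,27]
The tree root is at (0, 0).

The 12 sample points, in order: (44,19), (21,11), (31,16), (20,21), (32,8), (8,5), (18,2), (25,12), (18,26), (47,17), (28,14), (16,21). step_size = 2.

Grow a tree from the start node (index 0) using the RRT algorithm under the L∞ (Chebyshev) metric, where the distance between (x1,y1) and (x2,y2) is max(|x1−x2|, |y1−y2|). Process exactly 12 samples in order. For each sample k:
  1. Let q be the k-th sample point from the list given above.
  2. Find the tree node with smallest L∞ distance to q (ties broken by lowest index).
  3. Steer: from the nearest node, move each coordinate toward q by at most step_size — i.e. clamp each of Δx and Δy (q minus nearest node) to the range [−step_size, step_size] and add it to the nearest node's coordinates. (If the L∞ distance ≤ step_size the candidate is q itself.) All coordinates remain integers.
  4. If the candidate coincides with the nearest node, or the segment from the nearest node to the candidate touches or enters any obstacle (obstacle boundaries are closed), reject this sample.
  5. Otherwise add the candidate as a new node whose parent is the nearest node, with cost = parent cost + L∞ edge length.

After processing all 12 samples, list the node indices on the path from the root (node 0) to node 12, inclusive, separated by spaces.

Path: 0 1 2 3 4 5 7 8 10 11 12

1. q=(44,19) nearest=0 d=44 new=(2,2) → add node 1 parent=0 cost=2
2. q=(21,11) nearest=1 d=19 new=(4,4) → add node 2 parent=1 cost=4
3. q=(31,16) nearest=2 d=27 new=(6,6) → add node 3 parent=2 cost=6
4. q=(20,21) nearest=3 d=15 new=(8,8) → add node 4 parent=3 cost=8
5. q=(32,8) nearest=4 d=24 new=(10,8) → add node 5 parent=4 cost=10
6. q=(8,5) nearest=3 d=2 new=(8,5) → add node 6 parent=3 cost=8
7. q=(18,2) nearest=5 d=8 new=(12,6) → add node 7 parent=5 cost=12
8. q=(25,12) nearest=7 d=13 new=(14,8) → add node 8 parent=7 cost=14
9. q=(18,26) nearest=4 d=18 new=(10,10) → add node 9 parent=4 cost=10
10. q=(47,17) nearest=8 d=33 new=(16,10) → add node 10 parent=8 cost=16
11. q=(28,14) nearest=10 d=12 new=(18,12) → add node 11 parent=10 cost=18
12. q=(16,21) nearest=11 d=9 new=(16,14) → add node 12 parent=11 cost=20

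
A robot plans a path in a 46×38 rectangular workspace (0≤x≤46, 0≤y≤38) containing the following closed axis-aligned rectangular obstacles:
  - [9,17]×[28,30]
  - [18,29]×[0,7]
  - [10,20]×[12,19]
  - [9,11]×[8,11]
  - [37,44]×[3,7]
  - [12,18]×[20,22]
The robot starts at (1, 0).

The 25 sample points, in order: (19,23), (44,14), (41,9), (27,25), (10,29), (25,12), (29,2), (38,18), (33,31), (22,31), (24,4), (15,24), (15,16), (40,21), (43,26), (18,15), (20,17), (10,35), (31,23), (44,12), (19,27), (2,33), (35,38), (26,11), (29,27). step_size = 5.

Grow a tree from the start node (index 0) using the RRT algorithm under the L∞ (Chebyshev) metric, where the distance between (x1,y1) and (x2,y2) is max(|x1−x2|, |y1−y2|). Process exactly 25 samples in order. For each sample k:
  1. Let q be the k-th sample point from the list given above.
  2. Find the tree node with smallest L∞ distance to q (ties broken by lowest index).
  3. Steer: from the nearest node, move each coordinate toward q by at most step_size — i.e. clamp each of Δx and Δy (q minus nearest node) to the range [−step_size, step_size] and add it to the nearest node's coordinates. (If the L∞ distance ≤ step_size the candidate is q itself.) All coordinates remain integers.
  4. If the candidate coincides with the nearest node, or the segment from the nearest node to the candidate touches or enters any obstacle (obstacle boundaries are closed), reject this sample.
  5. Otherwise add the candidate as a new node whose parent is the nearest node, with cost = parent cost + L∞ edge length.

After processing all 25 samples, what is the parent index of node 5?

1. q=(19,23) nearest=0 d=23 new=(6,5) → add node 1 parent=0 cost=5
2. q=(44,14) nearest=1 d=38 new=(11,10) → blocked by [9,11]×[8,11], reject
3. q=(41,9) nearest=1 d=35 new=(11,9) → blocked by [9,11]×[8,11], reject
4. q=(27,25) nearest=1 d=21 new=(11,10) → blocked by [9,11]×[8,11], reject
5. q=(10,29) nearest=1 d=24 new=(10,10) → blocked by [9,11]×[8,11], reject
6. q=(25,12) nearest=1 d=19 new=(11,10) → blocked by [9,11]×[8,11], reject
7. q=(29,2) nearest=1 d=23 new=(11,2) → add node 2 parent=1 cost=10
8. q=(38,18) nearest=2 d=27 new=(16,7) → add node 3 parent=2 cost=15
9. q=(33,31) nearest=3 d=24 new=(21,12) → add node 4 parent=3 cost=20
10. q=(22,31) nearest=4 d=19 new=(22,17) → add node 5 parent=4 cost=25
11. q=(24,4) nearest=3 d=8 new=(21,4) → blocked by [18,29]×[0,7], reject
12. q=(15,24) nearest=5 d=7 new=(17,22) → blocked by [10,20]×[12,19], reject
13. q=(15,16) nearest=4 d=6 new=(16,16) → blocked by [10,20]×[12,19], reject
14. q=(40,21) nearest=5 d=18 new=(27,21) → add node 6 parent=5 cost=30
15. q=(43,26) nearest=6 d=16 new=(32,26) → add node 7 parent=6 cost=35
16. q=(18,15) nearest=4 d=3 new=(18,15) → blocked by [10,20]×[12,19], reject
17. q=(20,17) nearest=5 d=2 new=(20,17) → blocked by [10,20]×[12,19], reject
18. q=(10,35) nearest=6 d=17 new=(22,26) → add node 8 parent=6 cost=35
19. q=(31,23) nearest=7 d=3 new=(31,23) → add node 9 parent=7 cost=38
20. q=(44,12) nearest=9 d=13 new=(36,18) → add node 10 parent=9 cost=43
21. q=(19,27) nearest=8 d=3 new=(19,27) → add node 11 parent=8 cost=38
22. q=(2,33) nearest=11 d=17 new=(14,32) → blocked by [9,17]×[28,30], reject
23. q=(35,38) nearest=7 d=12 new=(35,31) → add node 12 parent=7 cost=40
24. q=(26,11) nearest=4 d=5 new=(26,11) → add node 13 parent=4 cost=25
25. q=(29,27) nearest=7 d=3 new=(29,27) → add node 14 parent=7 cost=38

Parent of node 5: 4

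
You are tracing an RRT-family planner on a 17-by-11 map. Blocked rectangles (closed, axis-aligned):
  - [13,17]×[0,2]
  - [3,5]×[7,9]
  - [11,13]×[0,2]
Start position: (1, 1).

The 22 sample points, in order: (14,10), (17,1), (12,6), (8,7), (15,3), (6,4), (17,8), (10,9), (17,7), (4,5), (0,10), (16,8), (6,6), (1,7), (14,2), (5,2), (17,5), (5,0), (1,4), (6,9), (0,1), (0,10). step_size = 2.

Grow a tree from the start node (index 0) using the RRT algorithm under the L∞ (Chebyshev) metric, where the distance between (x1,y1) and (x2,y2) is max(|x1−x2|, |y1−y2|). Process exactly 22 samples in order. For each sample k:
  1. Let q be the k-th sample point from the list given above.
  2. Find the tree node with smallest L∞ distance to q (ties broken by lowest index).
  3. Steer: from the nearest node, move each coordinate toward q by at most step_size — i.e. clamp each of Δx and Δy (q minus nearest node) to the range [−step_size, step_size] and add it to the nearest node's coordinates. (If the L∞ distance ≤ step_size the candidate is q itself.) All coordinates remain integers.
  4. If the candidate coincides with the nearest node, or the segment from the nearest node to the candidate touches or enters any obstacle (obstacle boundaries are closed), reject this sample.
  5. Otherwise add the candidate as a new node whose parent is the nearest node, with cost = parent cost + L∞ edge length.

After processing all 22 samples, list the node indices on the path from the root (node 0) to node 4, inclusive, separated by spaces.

Path: 0 1 2 3 4

1. q=(14,10) nearest=0 d=13 new=(3,3) → add node 1 parent=0 cost=2
2. q=(17,1) nearest=1 d=14 new=(5,1) → add node 2 parent=1 cost=4
3. q=(12,6) nearest=2 d=7 new=(7,3) → add node 3 parent=2 cost=6
4. q=(8,7) nearest=3 d=4 new=(8,5) → add node 4 parent=3 cost=8
5. q=(15,3) nearest=4 d=7 new=(10,3) → add node 5 parent=4 cost=10
6. q=(6,4) nearest=3 d=1 new=(6,4) → add node 6 parent=3 cost=7
7. q=(17,8) nearest=5 d=7 new=(12,5) → add node 7 parent=5 cost=12
8. q=(10,9) nearest=4 d=4 new=(10,7) → add node 8 parent=4 cost=10
9. q=(17,7) nearest=7 d=5 new=(14,7) → add node 9 parent=7 cost=14
10. q=(4,5) nearest=1 d=2 new=(4,5) → add node 10 parent=1 cost=4
11. q=(0,10) nearest=10 d=5 new=(2,7) → add node 11 parent=10 cost=6
12. q=(16,8) nearest=9 d=2 new=(16,8) → add node 12 parent=9 cost=16
13. q=(6,6) nearest=4 d=2 new=(6,6) → add node 13 parent=4 cost=10
14. q=(1,7) nearest=11 d=1 new=(1,7) → add node 14 parent=11 cost=7
15. q=(14,2) nearest=7 d=3 new=(14,3) → add node 15 parent=7 cost=14
16. q=(5,2) nearest=2 d=1 new=(5,2) → add node 16 parent=2 cost=5
17. q=(17,5) nearest=9 d=3 new=(16,5) → add node 17 parent=9 cost=16
18. q=(5,0) nearest=2 d=1 new=(5,0) → add node 18 parent=2 cost=5
19. q=(1,4) nearest=1 d=2 new=(1,4) → add node 19 parent=1 cost=4
20. q=(6,9) nearest=13 d=3 new=(6,8) → add node 20 parent=13 cost=12
21. q=(0,1) nearest=0 d=1 new=(0,1) → add node 21 parent=0 cost=1
22. q=(0,10) nearest=11 d=3 new=(0,9) → add node 22 parent=11 cost=8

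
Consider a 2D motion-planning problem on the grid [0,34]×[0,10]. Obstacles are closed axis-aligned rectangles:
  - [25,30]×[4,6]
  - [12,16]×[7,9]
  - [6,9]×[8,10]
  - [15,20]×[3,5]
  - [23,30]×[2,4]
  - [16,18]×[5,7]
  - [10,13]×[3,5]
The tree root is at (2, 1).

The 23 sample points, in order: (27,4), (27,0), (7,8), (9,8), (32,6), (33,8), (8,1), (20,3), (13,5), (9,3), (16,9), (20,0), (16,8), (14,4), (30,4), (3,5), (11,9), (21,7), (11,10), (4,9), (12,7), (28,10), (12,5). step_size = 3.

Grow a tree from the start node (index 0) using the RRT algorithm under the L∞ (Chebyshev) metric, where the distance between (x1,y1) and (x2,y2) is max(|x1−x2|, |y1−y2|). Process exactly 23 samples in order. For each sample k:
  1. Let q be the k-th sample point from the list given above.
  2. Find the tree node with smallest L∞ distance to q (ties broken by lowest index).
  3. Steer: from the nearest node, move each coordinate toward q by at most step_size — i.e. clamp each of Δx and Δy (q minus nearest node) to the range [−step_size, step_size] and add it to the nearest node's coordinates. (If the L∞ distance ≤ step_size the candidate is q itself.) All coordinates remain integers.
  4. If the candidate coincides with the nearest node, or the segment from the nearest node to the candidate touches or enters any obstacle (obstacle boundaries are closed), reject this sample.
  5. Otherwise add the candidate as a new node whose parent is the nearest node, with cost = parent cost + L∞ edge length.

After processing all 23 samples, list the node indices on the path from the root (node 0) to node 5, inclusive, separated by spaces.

Path: 0 1 2 4 5

1. q=(27,4) nearest=0 d=25 new=(5,4) → add node 1 parent=0 cost=3
2. q=(27,0) nearest=1 d=22 new=(8,1) → add node 2 parent=1 cost=6
3. q=(7,8) nearest=1 d=4 new=(7,7) → add node 3 parent=1 cost=6
4. q=(9,8) nearest=3 d=2 new=(9,8) → blocked by [6,9]×[8,10], reject
5. q=(32,6) nearest=2 d=24 new=(11,4) → blocked by [10,13]×[3,5], reject
6. q=(33,8) nearest=2 d=25 new=(11,4) → blocked by [10,13]×[3,5], reject
7. q=(8,1) nearest=2 d=0 → coincident, reject
8. q=(20,3) nearest=2 d=12 new=(11,3) → blocked by [10,13]×[3,5], reject
9. q=(13,5) nearest=2 d=5 new=(11,4) → blocked by [10,13]×[3,5], reject
10. q=(9,3) nearest=2 d=2 new=(9,3) → add node 4 parent=2 cost=8
11. q=(16,9) nearest=4 d=7 new=(12,6) → blocked by [10,13]×[3,5], reject
12. q=(20,0) nearest=4 d=11 new=(12,0) → add node 5 parent=4 cost=11
13. q=(16,8) nearest=4 d=7 new=(12,6) → blocked by [10,13]×[3,5], reject
14. q=(14,4) nearest=5 d=4 new=(14,3) → add node 6 parent=5 cost=14
15. q=(30,4) nearest=6 d=16 new=(17,4) → blocked by [15,20]×[3,5], reject
16. q=(3,5) nearest=1 d=2 new=(3,5) → add node 7 parent=1 cost=5
17. q=(11,9) nearest=3 d=4 new=(10,9) → blocked by [6,9]×[8,10], reject
18. q=(21,7) nearest=6 d=7 new=(17,6) → blocked by [15,20]×[3,5], reject
19. q=(11,10) nearest=3 d=4 new=(10,10) → blocked by [6,9]×[8,10], reject
20. q=(4,9) nearest=3 d=3 new=(4,9) → add node 8 parent=3 cost=9
21. q=(12,7) nearest=4 d=4 new=(12,6) → blocked by [10,13]×[3,5], reject
22. q=(28,10) nearest=6 d=14 new=(17,6) → blocked by [15,20]×[3,5], reject
23. q=(12,5) nearest=6 d=2 new=(12,5) → blocked by [10,13]×[3,5], reject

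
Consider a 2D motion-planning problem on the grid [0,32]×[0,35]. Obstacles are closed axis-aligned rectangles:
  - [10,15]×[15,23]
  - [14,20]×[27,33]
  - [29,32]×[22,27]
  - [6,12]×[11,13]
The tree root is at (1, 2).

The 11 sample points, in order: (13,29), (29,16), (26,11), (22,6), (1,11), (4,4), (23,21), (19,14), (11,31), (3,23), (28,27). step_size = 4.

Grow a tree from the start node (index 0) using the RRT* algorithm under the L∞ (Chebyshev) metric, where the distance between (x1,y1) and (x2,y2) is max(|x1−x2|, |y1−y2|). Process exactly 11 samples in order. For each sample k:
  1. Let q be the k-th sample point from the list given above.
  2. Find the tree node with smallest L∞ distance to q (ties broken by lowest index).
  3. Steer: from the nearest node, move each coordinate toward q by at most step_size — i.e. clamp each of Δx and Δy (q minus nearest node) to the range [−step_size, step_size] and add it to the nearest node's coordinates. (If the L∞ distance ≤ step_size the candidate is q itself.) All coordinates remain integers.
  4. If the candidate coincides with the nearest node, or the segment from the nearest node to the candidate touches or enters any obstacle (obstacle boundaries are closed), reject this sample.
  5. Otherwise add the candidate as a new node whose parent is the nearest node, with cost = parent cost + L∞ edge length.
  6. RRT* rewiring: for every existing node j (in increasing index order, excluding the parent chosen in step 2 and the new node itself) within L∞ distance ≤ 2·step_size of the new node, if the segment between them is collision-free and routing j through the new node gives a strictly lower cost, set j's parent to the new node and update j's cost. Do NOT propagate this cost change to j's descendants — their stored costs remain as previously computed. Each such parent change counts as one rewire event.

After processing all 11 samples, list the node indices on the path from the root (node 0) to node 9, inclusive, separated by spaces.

1. q=(13,29) nearest=0 d=27 new=(5,6) → add node 1 parent=0 cost=4
2. q=(29,16) nearest=1 d=24 new=(9,10) → add node 2 parent=1 cost=8
3. q=(26,11) nearest=2 d=17 new=(13,11) → add node 3 parent=2 cost=12
4. q=(22,6) nearest=3 d=9 new=(17,7) → add node 4 parent=3 cost=16
5. q=(1,11) nearest=1 d=5 new=(1,10) → add node 5 parent=1 cost=8
6. q=(4,4) nearest=1 d=2 new=(4,4) → add node 6 parent=1 cost=6
7. q=(23,21) nearest=3 d=10 new=(17,15) → add node 7 parent=3 cost=16
8. q=(19,14) nearest=7 d=2 new=(19,14) → add node 8 parent=7 cost=18
9. q=(11,31) nearest=7 d=16 new=(13,19) → blocked by [10,15]×[15,23], reject
10. q=(3,23) nearest=3 d=12 new=(9,15) → blocked by [6,12]×[11,13], reject
11. q=(28,27) nearest=7 d=12 new=(21,19) → add node 9 parent=7 cost=20

Path: 0 1 2 3 7 9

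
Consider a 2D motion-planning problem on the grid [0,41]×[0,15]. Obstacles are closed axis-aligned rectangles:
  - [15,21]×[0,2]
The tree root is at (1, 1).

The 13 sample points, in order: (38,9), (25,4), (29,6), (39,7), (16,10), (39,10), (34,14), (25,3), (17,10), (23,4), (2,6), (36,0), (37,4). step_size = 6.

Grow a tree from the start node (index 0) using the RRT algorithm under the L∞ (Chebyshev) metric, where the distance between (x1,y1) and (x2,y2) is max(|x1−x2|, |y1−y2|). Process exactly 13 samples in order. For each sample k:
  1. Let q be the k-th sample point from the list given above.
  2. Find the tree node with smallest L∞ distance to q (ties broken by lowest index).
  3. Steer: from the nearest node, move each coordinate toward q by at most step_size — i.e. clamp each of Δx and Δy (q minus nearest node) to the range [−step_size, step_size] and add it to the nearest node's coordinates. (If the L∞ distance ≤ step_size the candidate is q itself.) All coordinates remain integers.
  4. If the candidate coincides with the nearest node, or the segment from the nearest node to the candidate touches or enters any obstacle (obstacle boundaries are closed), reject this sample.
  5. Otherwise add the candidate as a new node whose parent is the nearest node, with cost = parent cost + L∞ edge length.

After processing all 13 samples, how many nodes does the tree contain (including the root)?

Node count: 14

1. q=(38,9) nearest=0 d=37 new=(7,7) → add node 1 parent=0 cost=6
2. q=(25,4) nearest=1 d=18 new=(13,4) → add node 2 parent=1 cost=12
3. q=(29,6) nearest=2 d=16 new=(19,6) → add node 3 parent=2 cost=18
4. q=(39,7) nearest=3 d=20 new=(25,7) → add node 4 parent=3 cost=24
5. q=(16,10) nearest=3 d=4 new=(16,10) → add node 5 parent=3 cost=22
6. q=(39,10) nearest=4 d=14 new=(31,10) → add node 6 parent=4 cost=30
7. q=(34,14) nearest=6 d=4 new=(34,14) → add node 7 parent=6 cost=34
8. q=(25,3) nearest=4 d=4 new=(25,3) → add node 8 parent=4 cost=28
9. q=(17,10) nearest=5 d=1 new=(17,10) → add node 9 parent=5 cost=23
10. q=(23,4) nearest=8 d=2 new=(23,4) → add node 10 parent=8 cost=30
11. q=(2,6) nearest=0 d=5 new=(2,6) → add node 11 parent=0 cost=5
12. q=(36,0) nearest=6 d=10 new=(36,4) → add node 12 parent=6 cost=36
13. q=(37,4) nearest=12 d=1 new=(37,4) → add node 13 parent=12 cost=37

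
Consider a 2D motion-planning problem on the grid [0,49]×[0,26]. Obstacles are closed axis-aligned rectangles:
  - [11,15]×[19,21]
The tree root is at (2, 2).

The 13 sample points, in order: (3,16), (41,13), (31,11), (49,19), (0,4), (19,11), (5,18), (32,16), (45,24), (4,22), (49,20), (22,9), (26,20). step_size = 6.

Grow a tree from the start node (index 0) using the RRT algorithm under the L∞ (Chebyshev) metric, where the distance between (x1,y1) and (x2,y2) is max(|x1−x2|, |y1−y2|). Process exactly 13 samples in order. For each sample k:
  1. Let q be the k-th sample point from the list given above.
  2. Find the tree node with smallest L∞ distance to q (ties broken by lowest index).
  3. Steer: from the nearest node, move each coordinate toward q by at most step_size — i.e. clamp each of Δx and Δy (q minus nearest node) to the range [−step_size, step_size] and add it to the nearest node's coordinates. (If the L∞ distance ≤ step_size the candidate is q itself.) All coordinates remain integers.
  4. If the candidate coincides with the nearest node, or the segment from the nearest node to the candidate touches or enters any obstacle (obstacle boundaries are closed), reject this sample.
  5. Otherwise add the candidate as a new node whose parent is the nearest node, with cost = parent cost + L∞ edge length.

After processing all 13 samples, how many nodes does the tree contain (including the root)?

1. q=(3,16) nearest=0 d=14 new=(3,8) → add node 1 parent=0 cost=6
2. q=(41,13) nearest=1 d=38 new=(9,13) → add node 2 parent=1 cost=12
3. q=(31,11) nearest=2 d=22 new=(15,11) → add node 3 parent=2 cost=18
4. q=(49,19) nearest=3 d=34 new=(21,17) → add node 4 parent=3 cost=24
5. q=(0,4) nearest=0 d=2 new=(0,4) → add node 5 parent=0 cost=2
6. q=(19,11) nearest=3 d=4 new=(19,11) → add node 6 parent=3 cost=22
7. q=(5,18) nearest=2 d=5 new=(5,18) → add node 7 parent=2 cost=17
8. q=(32,16) nearest=4 d=11 new=(27,16) → add node 8 parent=4 cost=30
9. q=(45,24) nearest=8 d=18 new=(33,22) → add node 9 parent=8 cost=36
10. q=(4,22) nearest=7 d=4 new=(4,22) → add node 10 parent=7 cost=21
11. q=(49,20) nearest=9 d=16 new=(39,20) → add node 11 parent=9 cost=42
12. q=(22,9) nearest=6 d=3 new=(22,9) → add node 12 parent=6 cost=25
13. q=(26,20) nearest=8 d=4 new=(26,20) → add node 13 parent=8 cost=34

Node count: 14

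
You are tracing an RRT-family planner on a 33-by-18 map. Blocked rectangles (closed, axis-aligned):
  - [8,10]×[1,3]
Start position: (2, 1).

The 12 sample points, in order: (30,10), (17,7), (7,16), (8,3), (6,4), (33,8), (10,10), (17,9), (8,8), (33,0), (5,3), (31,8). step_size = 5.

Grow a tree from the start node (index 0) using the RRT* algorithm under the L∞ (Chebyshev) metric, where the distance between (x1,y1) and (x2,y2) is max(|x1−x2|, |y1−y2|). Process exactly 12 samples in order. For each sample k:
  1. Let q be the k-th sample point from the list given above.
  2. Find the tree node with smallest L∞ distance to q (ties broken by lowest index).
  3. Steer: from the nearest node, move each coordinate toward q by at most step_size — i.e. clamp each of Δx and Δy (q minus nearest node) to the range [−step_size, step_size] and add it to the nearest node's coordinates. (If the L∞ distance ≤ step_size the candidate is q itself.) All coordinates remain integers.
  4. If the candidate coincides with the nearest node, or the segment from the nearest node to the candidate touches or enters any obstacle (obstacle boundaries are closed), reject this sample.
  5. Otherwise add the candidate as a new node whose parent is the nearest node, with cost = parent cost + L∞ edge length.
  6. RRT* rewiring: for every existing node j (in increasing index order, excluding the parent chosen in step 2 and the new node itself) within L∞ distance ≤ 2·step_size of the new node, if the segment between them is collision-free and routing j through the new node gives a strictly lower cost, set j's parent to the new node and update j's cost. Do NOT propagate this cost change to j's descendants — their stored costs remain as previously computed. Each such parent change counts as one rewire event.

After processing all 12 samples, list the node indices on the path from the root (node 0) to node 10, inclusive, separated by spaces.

1. q=(30,10) nearest=0 d=28 new=(7,6) → add node 1 parent=0 cost=5
2. q=(17,7) nearest=1 d=10 new=(12,7) → add node 2 parent=1 cost=10
3. q=(7,16) nearest=2 d=9 new=(7,12) → add node 3 parent=2 cost=15
4. q=(8,3) nearest=1 d=3 new=(8,3) → blocked by [8,10]×[1,3], reject
5. q=(6,4) nearest=1 d=2 new=(6,4) → add node 4 parent=1 cost=7
6. q=(33,8) nearest=2 d=21 new=(17,8) → add node 5 parent=2 cost=15
7. q=(10,10) nearest=2 d=3 new=(10,10) → add node 6 parent=2 cost=13
8. q=(17,9) nearest=5 d=1 new=(17,9) → add node 7 parent=5 cost=16
9. q=(8,8) nearest=1 d=2 new=(8,8) → add node 8 parent=1 cost=7; rewire 3→8 (11<15); rewire 6→8 (9<13)
10. q=(33,0) nearest=5 d=16 new=(22,3) → add node 9 parent=5 cost=20
11. q=(5,3) nearest=4 d=1 new=(5,3) → add node 10 parent=4 cost=8
12. q=(31,8) nearest=9 d=9 new=(27,8) → add node 11 parent=9 cost=25

Path: 0 1 4 10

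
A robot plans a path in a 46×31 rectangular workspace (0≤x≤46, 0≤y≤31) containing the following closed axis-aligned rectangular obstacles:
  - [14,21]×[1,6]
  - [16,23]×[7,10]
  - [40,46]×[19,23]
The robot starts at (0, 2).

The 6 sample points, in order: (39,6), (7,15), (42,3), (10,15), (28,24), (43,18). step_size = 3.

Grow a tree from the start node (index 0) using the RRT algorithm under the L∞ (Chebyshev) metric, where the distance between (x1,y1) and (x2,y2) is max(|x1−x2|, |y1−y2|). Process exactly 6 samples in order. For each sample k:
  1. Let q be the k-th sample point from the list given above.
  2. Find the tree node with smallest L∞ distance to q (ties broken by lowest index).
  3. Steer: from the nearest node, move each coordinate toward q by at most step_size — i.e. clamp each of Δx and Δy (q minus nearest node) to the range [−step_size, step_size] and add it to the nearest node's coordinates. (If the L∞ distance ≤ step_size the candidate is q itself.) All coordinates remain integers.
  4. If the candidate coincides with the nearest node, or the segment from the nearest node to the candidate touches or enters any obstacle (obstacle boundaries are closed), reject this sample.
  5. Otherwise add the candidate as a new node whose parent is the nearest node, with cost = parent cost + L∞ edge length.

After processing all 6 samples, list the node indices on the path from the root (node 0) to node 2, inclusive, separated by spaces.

1. q=(39,6) nearest=0 d=39 new=(3,5) → add node 1 parent=0 cost=3
2. q=(7,15) nearest=1 d=10 new=(6,8) → add node 2 parent=1 cost=6
3. q=(42,3) nearest=2 d=36 new=(9,5) → add node 3 parent=2 cost=9
4. q=(10,15) nearest=2 d=7 new=(9,11) → add node 4 parent=2 cost=9
5. q=(28,24) nearest=3 d=19 new=(12,8) → add node 5 parent=3 cost=12
6. q=(43,18) nearest=5 d=31 new=(15,11) → add node 6 parent=5 cost=15

Path: 0 1 2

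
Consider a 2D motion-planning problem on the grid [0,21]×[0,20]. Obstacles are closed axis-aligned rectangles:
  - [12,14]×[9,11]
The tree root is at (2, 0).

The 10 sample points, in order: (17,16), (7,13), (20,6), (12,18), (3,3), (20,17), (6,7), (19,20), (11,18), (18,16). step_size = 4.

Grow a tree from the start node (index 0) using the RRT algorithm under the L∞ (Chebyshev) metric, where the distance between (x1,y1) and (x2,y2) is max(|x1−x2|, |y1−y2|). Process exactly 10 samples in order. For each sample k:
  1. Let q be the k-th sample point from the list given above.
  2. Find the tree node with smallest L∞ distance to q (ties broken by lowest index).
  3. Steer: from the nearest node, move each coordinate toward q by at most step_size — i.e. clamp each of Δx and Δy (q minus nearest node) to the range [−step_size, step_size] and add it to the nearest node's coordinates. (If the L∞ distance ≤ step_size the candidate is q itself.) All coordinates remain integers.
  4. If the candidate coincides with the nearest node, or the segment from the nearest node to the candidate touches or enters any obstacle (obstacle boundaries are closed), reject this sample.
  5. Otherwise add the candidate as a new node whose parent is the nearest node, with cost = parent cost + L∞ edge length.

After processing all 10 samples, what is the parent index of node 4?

1. q=(17,16) nearest=0 d=16 new=(6,4) → add node 1 parent=0 cost=4
2. q=(7,13) nearest=1 d=9 new=(7,8) → add node 2 parent=1 cost=8
3. q=(20,6) nearest=2 d=13 new=(11,6) → add node 3 parent=2 cost=12
4. q=(12,18) nearest=2 d=10 new=(11,12) → add node 4 parent=2 cost=12
5. q=(3,3) nearest=0 d=3 new=(3,3) → add node 5 parent=0 cost=3
6. q=(20,17) nearest=4 d=9 new=(15,16) → add node 6 parent=4 cost=16
7. q=(6,7) nearest=2 d=1 new=(6,7) → add node 7 parent=2 cost=9
8. q=(19,20) nearest=6 d=4 new=(19,20) → add node 8 parent=6 cost=20
9. q=(11,18) nearest=6 d=4 new=(11,18) → add node 9 parent=6 cost=20
10. q=(18,16) nearest=6 d=3 new=(18,16) → add node 10 parent=6 cost=19

Parent of node 4: 2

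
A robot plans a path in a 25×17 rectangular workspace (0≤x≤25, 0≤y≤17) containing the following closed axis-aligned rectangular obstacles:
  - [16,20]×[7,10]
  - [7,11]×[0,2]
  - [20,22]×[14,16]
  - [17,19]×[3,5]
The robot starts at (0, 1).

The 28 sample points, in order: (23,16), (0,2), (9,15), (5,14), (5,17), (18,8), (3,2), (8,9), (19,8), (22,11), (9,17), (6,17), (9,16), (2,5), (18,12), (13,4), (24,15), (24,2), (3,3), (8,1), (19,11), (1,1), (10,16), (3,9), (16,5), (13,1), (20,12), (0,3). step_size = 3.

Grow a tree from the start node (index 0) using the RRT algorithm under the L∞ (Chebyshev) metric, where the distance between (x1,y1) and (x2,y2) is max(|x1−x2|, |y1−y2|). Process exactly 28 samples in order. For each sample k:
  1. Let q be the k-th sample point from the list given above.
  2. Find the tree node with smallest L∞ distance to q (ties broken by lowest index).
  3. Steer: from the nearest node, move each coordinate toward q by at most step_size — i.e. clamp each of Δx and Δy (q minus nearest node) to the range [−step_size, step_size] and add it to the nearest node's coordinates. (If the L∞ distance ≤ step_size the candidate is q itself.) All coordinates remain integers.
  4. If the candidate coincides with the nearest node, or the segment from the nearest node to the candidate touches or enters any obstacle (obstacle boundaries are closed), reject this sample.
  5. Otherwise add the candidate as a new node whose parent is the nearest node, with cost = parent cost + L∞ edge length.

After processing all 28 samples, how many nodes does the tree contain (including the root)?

1. q=(23,16) nearest=0 d=23 new=(3,4) → add node 1 parent=0 cost=3
2. q=(0,2) nearest=0 d=1 new=(0,2) → add node 2 parent=0 cost=1
3. q=(9,15) nearest=1 d=11 new=(6,7) → add node 3 parent=1 cost=6
4. q=(5,14) nearest=3 d=7 new=(5,10) → add node 4 parent=3 cost=9
5. q=(5,17) nearest=4 d=7 new=(5,13) → add node 5 parent=4 cost=12
6. q=(18,8) nearest=3 d=12 new=(9,8) → add node 6 parent=3 cost=9
7. q=(3,2) nearest=1 d=2 new=(3,2) → add node 7 parent=1 cost=5
8. q=(8,9) nearest=6 d=1 new=(8,9) → add node 8 parent=6 cost=10
9. q=(19,8) nearest=6 d=10 new=(12,8) → add node 9 parent=6 cost=12
10. q=(22,11) nearest=9 d=10 new=(15,11) → add node 10 parent=9 cost=15
11. q=(9,17) nearest=5 d=4 new=(8,16) → add node 11 parent=5 cost=15
12. q=(6,17) nearest=11 d=2 new=(6,17) → add node 12 parent=11 cost=17
13. q=(9,16) nearest=11 d=1 new=(9,16) → add node 13 parent=11 cost=16
14. q=(2,5) nearest=1 d=1 new=(2,5) → add node 14 parent=1 cost=4
15. q=(18,12) nearest=10 d=3 new=(18,12) → add node 15 parent=10 cost=18
16. q=(13,4) nearest=6 d=4 new=(12,5) → add node 16 parent=6 cost=12
17. q=(24,15) nearest=15 d=6 new=(21,15) → blocked by [20,22]×[14,16], reject
18. q=(24,2) nearest=10 d=9 new=(18,8) → blocked by [16,20]×[7,10], reject
19. q=(3,3) nearest=1 d=1 new=(3,3) → add node 17 parent=1 cost=4
20. q=(8,1) nearest=16 d=4 new=(9,2) → blocked by [7,11]×[0,2], reject
21. q=(19,11) nearest=15 d=1 new=(19,11) → add node 18 parent=15 cost=19
22. q=(1,1) nearest=0 d=1 new=(1,1) → add node 19 parent=0 cost=1
23. q=(10,16) nearest=13 d=1 new=(10,16) → add node 20 parent=13 cost=17
24. q=(3,9) nearest=4 d=2 new=(3,9) → add node 21 parent=4 cost=11
25. q=(16,5) nearest=9 d=4 new=(15,5) → add node 22 parent=9 cost=15
26. q=(13,1) nearest=16 d=4 new=(13,2) → add node 23 parent=16 cost=15
27. q=(20,12) nearest=18 d=1 new=(20,12) → add node 24 parent=18 cost=20
28. q=(0,3) nearest=2 d=1 new=(0,3) → add node 25 parent=2 cost=2

Node count: 26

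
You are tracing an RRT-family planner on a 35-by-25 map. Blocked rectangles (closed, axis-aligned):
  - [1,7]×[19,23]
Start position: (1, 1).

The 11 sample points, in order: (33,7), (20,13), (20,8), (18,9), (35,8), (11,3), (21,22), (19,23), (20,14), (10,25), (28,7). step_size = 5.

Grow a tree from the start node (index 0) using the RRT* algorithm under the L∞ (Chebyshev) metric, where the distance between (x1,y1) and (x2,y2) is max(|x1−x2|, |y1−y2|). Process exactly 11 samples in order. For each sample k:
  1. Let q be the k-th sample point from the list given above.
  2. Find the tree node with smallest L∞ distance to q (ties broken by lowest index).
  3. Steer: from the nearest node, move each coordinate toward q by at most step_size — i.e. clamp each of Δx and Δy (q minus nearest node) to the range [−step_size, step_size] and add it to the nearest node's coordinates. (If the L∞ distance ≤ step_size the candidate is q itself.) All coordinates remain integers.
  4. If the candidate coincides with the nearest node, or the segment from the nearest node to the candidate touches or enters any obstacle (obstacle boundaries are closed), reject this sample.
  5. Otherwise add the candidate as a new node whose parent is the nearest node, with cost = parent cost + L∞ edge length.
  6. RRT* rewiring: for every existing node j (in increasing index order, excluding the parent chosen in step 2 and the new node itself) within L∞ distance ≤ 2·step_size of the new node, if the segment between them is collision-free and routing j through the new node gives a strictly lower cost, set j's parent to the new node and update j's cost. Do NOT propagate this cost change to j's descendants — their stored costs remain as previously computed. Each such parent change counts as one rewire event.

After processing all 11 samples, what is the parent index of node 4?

Parent of node 4: 3

1. q=(33,7) nearest=0 d=32 new=(6,6) → add node 1 parent=0 cost=5
2. q=(20,13) nearest=1 d=14 new=(11,11) → add node 2 parent=1 cost=10
3. q=(20,8) nearest=2 d=9 new=(16,8) → add node 3 parent=2 cost=15
4. q=(18,9) nearest=3 d=2 new=(18,9) → add node 4 parent=3 cost=17
5. q=(35,8) nearest=4 d=17 new=(23,8) → add node 5 parent=4 cost=22
6. q=(11,3) nearest=1 d=5 new=(11,3) → add node 6 parent=1 cost=10
7. q=(21,22) nearest=2 d=11 new=(16,16) → add node 7 parent=2 cost=15
8. q=(19,23) nearest=7 d=7 new=(19,21) → add node 8 parent=7 cost=20
9. q=(20,14) nearest=7 d=4 new=(20,14) → add node 9 parent=7 cost=19
10. q=(10,25) nearest=7 d=9 new=(11,21) → add node 10 parent=7 cost=20
11. q=(28,7) nearest=5 d=5 new=(28,7) → add node 11 parent=5 cost=27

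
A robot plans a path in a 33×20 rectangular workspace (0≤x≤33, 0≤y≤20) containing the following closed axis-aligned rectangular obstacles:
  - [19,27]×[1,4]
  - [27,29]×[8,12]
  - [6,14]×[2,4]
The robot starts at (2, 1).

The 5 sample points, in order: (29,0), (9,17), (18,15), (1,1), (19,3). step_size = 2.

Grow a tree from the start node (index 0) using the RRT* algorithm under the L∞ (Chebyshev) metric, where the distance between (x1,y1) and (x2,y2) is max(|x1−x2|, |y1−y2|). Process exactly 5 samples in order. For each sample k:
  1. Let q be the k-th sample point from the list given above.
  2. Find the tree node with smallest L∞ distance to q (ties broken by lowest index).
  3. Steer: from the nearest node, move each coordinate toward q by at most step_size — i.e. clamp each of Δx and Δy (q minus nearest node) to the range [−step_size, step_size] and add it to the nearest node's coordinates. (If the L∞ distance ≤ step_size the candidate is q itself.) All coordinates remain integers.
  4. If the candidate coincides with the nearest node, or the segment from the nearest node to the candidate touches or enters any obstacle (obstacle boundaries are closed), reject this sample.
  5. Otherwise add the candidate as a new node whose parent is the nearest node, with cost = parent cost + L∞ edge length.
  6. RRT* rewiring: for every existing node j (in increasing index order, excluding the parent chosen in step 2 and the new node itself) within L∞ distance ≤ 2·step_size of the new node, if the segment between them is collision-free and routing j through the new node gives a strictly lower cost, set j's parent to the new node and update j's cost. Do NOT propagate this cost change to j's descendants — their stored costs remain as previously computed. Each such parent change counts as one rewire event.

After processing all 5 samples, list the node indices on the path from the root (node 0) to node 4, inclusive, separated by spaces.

1. q=(29,0) nearest=0 d=27 new=(4,0) → add node 1 parent=0 cost=2
2. q=(9,17) nearest=0 d=16 new=(4,3) → add node 2 parent=0 cost=2
3. q=(18,15) nearest=2 d=14 new=(6,5) → add node 3 parent=2 cost=4
4. q=(1,1) nearest=0 d=1 new=(1,1) → add node 4 parent=0 cost=1
5. q=(19,3) nearest=3 d=13 new=(8,3) → blocked by [6,14]×[2,4], reject

Path: 0 4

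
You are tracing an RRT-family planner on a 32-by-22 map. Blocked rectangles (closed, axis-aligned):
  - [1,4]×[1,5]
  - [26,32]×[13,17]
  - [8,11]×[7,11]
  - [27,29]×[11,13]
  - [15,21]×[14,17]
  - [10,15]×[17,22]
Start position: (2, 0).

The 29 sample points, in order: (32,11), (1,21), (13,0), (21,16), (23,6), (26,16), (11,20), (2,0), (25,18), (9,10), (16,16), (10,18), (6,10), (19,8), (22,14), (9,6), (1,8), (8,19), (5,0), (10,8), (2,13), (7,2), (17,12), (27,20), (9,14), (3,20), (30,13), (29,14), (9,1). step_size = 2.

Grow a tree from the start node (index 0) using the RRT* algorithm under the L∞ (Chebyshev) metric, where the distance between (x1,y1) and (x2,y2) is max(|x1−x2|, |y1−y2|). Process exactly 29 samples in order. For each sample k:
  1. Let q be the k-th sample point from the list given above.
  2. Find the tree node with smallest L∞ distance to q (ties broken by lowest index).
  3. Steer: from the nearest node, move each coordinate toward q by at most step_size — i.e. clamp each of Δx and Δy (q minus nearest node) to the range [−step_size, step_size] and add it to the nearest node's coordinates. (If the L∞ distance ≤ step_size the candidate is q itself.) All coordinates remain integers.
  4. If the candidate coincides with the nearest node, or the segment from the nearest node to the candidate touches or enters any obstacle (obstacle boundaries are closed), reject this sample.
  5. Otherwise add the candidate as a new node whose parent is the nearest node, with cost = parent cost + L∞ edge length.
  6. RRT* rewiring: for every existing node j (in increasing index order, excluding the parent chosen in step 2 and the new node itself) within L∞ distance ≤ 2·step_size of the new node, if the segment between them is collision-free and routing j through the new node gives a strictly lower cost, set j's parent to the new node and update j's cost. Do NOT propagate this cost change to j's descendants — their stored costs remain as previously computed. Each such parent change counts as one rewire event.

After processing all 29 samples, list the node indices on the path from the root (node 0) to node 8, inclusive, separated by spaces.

1. q=(32,11) nearest=0 d=30 new=(4,2) → blocked by [1,4]×[1,5], reject
2. q=(1,21) nearest=0 d=21 new=(1,2) → blocked by [1,4]×[1,5], reject
3. q=(13,0) nearest=0 d=11 new=(4,0) → add node 1 parent=0 cost=2
4. q=(21,16) nearest=1 d=17 new=(6,2) → add node 2 parent=1 cost=4
5. q=(23,6) nearest=2 d=17 new=(8,4) → add node 3 parent=2 cost=6
6. q=(26,16) nearest=3 d=18 new=(10,6) → add node 4 parent=3 cost=8
7. q=(11,20) nearest=4 d=14 new=(11,8) → blocked by [8,11]×[7,11], reject
8. q=(2,0) nearest=0 d=0 → coincident, reject
9. q=(25,18) nearest=4 d=15 new=(12,8) → blocked by [8,11]×[7,11], reject
10. q=(9,10) nearest=4 d=4 new=(9,8) → blocked by [8,11]×[7,11], reject
11. q=(16,16) nearest=4 d=10 new=(12,8) → blocked by [8,11]×[7,11], reject
12. q=(10,18) nearest=4 d=12 new=(10,8) → blocked by [8,11]×[7,11], reject
13. q=(6,10) nearest=4 d=4 new=(8,8) → blocked by [8,11]×[7,11], reject
14. q=(19,8) nearest=4 d=9 new=(12,8) → blocked by [8,11]×[7,11], reject
15. q=(22,14) nearest=4 d=12 new=(12,8) → blocked by [8,11]×[7,11], reject
16. q=(9,6) nearest=4 d=1 new=(9,6) → add node 5 parent=4 cost=9
17. q=(1,8) nearest=2 d=6 new=(4,4) → blocked by [1,4]×[1,5], reject
18. q=(8,19) nearest=4 d=13 new=(8,8) → blocked by [8,11]×[7,11], reject
19. q=(5,0) nearest=1 d=1 new=(5,0) → add node 6 parent=1 cost=3
20. q=(10,8) nearest=4 d=2 new=(10,8) → blocked by [8,11]×[7,11], reject
21. q=(2,13) nearest=5 d=7 new=(7,8) → blocked by [8,11]×[7,11], reject
22. q=(7,2) nearest=2 d=1 new=(7,2) → add node 7 parent=2 cost=5
23. q=(17,12) nearest=4 d=7 new=(12,8) → blocked by [8,11]×[7,11], reject
24. q=(27,20) nearest=4 d=17 new=(12,8) → blocked by [8,11]×[7,11], reject
25. q=(9,14) nearest=4 d=8 new=(9,8) → blocked by [8,11]×[7,11], reject
26. q=(3,20) nearest=4 d=14 new=(8,8) → blocked by [8,11]×[7,11], reject
27. q=(30,13) nearest=4 d=20 new=(12,8) → blocked by [8,11]×[7,11], reject
28. q=(29,14) nearest=4 d=19 new=(12,8) → blocked by [8,11]×[7,11], reject
29. q=(9,1) nearest=7 d=2 new=(9,1) → add node 8 parent=7 cost=7

Path: 0 1 2 7 8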